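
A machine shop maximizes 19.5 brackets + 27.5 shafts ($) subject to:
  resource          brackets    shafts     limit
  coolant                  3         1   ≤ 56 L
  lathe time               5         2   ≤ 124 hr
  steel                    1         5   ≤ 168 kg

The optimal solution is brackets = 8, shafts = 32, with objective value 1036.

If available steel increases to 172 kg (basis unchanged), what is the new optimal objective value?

1054

Check each constraint at x*: coolant 56/56 (tight); lathe time 104/124 (slack 20); steel 168/168 (tight).
By complementary slackness, y = 0 for the non-binding constraint.
The binding rows give the dual system: 3·y_coolant + 1·y_steel = 19.5 and 1·y_coolant + 5·y_steel = 27.5.
Solving: y_coolant = 5, y_steel = 4.5.
Δz = y_steel·Δb = 4.5 × (4) = 18, so new z* = 1036 + 18 = 1054.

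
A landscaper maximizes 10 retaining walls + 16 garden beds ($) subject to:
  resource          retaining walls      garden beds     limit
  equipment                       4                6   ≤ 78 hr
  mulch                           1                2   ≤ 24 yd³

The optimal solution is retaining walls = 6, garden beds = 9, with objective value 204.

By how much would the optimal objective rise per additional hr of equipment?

2

At the optimum: equipment uses 78 of 78 (binding); mulch uses 24 of 24 (binding).
The binding rows give the dual system: 4·y_equipment + 1·y_mulch = 10 and 6·y_equipment + 2·y_mulch = 16.
This yields shadow prices y_equipment = 2, y_mulch = 2.
Shadow price of equipment = 2.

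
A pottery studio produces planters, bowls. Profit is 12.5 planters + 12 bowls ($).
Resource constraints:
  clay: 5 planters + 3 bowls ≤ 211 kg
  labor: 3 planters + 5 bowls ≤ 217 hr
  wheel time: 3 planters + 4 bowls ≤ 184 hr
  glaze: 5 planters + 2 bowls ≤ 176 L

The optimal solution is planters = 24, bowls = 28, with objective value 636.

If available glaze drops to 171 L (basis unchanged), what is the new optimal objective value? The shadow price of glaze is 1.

Δb = -5, so new z* = 636 + (1)·(-5) = 636 − 5 = 631.

631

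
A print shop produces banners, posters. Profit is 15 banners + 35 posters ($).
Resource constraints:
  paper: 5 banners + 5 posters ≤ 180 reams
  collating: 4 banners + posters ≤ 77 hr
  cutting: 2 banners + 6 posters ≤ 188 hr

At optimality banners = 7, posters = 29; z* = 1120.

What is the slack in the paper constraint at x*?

paper used = 5·7 + 5·29 = 180; slack = 180 − 180 = 0.

0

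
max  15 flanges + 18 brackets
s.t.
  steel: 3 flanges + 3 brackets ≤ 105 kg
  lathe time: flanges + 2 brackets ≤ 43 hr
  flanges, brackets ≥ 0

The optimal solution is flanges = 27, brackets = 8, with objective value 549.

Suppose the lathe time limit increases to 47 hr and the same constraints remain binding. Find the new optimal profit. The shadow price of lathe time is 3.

561

Δb = 4, so new z* = 549 + (3)·(4) = 549 + 12 = 561.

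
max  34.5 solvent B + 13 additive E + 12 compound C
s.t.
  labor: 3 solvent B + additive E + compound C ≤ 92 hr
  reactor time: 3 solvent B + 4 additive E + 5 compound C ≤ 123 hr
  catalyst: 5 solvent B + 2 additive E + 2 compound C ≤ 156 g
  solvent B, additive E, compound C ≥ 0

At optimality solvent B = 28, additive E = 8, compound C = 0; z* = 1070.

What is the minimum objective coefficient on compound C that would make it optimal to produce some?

At the optimum: labor uses 92 of 92 (binding); reactor time uses 116 of 123 (slack = 7); catalyst uses 156 of 156 (binding).
Since reactor time is not tight, its dual is 0.
From A_Bᵀ y = c: 3·y_labor + 5·y_catalyst = 34.5; 1·y_labor + 2·y_catalyst = 13.
→ y_labor = 4 and y_catalyst = 4.5.
compound C enters the basis when its profit ≥ yᵀa₃ = 4·1 + 4.5·2 = 13.

13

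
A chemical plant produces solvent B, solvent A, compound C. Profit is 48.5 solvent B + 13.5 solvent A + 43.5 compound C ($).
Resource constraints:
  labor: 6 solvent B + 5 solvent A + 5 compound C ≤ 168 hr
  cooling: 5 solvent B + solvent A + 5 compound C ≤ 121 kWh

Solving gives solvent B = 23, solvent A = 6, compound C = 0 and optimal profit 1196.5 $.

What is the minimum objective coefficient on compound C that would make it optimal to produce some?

47.5

Both labor and cooling are binding at x*.
The binding rows give the dual system: 6·y_labor + 5·y_cooling = 48.5 and 5·y_labor + 1·y_cooling = 13.5.
Solving: y_labor = 1, y_cooling = 8.5.
compound C enters the basis when its profit ≥ yᵀa₃ = 1·5 + 8.5·5 = 47.5.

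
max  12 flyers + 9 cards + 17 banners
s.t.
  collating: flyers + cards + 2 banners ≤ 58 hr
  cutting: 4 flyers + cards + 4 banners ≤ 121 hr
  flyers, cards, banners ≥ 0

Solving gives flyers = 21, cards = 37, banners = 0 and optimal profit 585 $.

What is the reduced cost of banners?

-3

At the optimum: collating uses 58 of 58 (binding); cutting uses 121 of 121 (binding).
The binding rows give the dual system: 1·y_collating + 4·y_cutting = 12 and 1·y_collating + 1·y_cutting = 9.
→ y_collating = 8 and y_cutting = 1.
Reduced cost of banners: c₃ − yᵀa₃ = 17 − (8·2 + 1·4) = 17 − 20 = -3.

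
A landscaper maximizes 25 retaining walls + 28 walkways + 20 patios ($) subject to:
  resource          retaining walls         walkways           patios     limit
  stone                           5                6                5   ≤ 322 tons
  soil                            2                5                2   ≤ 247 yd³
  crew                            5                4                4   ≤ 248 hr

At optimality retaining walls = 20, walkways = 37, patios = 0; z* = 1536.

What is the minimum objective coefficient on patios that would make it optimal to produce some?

At the optimum: stone uses 322 of 322 (binding); soil uses 225 of 247 (slack = 22); crew uses 248 of 248 (binding).
Since soil is not tight, its dual is 0.
The binding rows give the dual system: 5·y_stone + 5·y_crew = 25 and 6·y_stone + 4·y_crew = 28.
Solving: y_stone = 4, y_crew = 1.
patios enters the basis when its profit ≥ yᵀa₃ = 4·5 + 1·4 = 24.

24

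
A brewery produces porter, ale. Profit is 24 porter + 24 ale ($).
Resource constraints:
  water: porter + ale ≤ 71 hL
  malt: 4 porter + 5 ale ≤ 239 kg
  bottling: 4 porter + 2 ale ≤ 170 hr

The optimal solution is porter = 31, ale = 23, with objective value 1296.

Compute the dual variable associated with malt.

4

Check each constraint at x*: water 54/71 (slack 17); malt 239/239 (tight); bottling 170/170 (tight).
Slack constraints have shadow price 0 (complementary slackness).
The binding rows give the dual system: 4·y_malt + 4·y_bottling = 24 and 5·y_malt + 2·y_bottling = 24.
This yields shadow prices y_malt = 4, y_bottling = 2.
Shadow price of malt = 4.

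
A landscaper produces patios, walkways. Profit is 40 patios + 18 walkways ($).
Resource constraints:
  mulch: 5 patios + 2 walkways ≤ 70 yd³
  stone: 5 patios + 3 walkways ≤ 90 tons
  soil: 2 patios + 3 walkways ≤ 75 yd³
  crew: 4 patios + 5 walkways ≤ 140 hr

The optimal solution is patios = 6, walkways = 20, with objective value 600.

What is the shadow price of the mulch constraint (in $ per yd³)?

6

At the optimum: mulch uses 70 of 70 (binding); stone uses 90 of 90 (binding); soil uses 72 of 75 (slack = 3); crew uses 124 of 140 (slack = 16).
Slack constraints have shadow price 0 (complementary slackness).
From A_Bᵀ y = c: 5·y_mulch + 5·y_stone = 40; 2·y_mulch + 3·y_stone = 18.
Solving: y_mulch = 6, y_stone = 2.
Shadow price of mulch = 6.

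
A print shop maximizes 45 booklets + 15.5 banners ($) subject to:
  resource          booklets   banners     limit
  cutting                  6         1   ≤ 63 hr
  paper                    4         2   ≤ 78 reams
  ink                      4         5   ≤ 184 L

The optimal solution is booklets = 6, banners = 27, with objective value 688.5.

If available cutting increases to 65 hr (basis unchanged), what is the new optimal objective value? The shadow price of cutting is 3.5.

695.5

Δb = 2, so new z* = 688.5 + (3.5)·(2) = 688.5 + 7 = 695.5.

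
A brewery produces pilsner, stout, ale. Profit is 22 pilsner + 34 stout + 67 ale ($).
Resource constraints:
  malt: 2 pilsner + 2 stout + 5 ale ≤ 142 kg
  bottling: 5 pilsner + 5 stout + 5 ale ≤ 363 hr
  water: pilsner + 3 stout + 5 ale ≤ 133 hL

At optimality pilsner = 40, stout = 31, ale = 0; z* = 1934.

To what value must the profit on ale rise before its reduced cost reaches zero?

70

At the optimum: malt uses 142 of 142 (binding); bottling uses 355 of 363 (slack = 8); water uses 133 of 133 (binding).
By complementary slackness, y = 0 for the non-binding constraint.
The binding rows give the dual system: 2·y_malt + 1·y_water = 22 and 2·y_malt + 3·y_water = 34.
This yields shadow prices y_malt = 8, y_water = 6.
ale enters the basis when its profit ≥ yᵀa₃ = 8·5 + 6·5 = 70.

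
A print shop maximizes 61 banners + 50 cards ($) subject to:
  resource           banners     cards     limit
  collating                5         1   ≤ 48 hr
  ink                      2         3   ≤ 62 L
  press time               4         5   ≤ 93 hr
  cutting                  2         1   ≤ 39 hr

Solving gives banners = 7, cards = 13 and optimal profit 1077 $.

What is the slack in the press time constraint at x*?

0

press time used = 4·7 + 5·13 = 93; slack = 93 − 93 = 0.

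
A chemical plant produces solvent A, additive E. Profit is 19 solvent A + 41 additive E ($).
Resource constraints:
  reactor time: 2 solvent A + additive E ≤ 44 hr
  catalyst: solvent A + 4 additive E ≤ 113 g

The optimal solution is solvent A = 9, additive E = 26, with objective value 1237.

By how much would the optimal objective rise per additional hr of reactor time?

5

Check each constraint at x*: reactor time 44/44 (tight); catalyst 113/113 (tight).
From A_Bᵀ y = c: 2·y_reactor time + 1·y_catalyst = 19; 1·y_reactor time + 4·y_catalyst = 41.
This yields shadow prices y_reactor time = 5, y_catalyst = 9.
Shadow price of reactor time = 5.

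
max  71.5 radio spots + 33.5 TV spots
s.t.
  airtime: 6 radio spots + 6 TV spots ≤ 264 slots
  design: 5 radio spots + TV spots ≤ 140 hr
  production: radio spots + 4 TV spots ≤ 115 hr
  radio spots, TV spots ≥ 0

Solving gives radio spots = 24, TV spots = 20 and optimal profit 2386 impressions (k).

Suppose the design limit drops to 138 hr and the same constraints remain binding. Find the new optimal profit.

At the optimum: airtime uses 264 of 264 (binding); design uses 140 of 140 (binding); production uses 104 of 115 (slack = 11).
Slack constraints have shadow price 0 (complementary slackness).
Dual feasibility on the basic columns requires 6·y_airtime + 5·y_design = 71.5, 6·y_airtime + 1·y_design = 33.5.
Solving: y_airtime = 4, y_design = 9.5.
Δz = y_design·Δb = 9.5 × (-2) = -19, so new z* = 2386 − 19 = 2367.

2367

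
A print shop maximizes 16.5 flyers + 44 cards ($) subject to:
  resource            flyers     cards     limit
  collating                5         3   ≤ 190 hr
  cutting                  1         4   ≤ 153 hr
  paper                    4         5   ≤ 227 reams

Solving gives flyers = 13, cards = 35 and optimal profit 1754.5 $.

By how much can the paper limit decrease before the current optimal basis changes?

35.75

Binding constraints: cutting, paper. The basis is B = [[1,4],[4,5]] with det -11.
Per unit decrease in paper, x* moves by d = (-0.3636, 0.0909).
The basis stays optimal until flyers reaches 0; allowable decrease = 35.75 reams.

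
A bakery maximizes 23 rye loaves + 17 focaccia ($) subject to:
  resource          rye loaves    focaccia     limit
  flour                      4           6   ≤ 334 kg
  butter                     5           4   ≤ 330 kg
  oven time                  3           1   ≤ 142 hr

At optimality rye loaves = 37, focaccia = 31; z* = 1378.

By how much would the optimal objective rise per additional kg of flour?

At the optimum: flour uses 334 of 334 (binding); butter uses 309 of 330 (slack = 21); oven time uses 142 of 142 (binding).
Since butter is not tight, its dual is 0.
Dual feasibility on the basic columns requires 4·y_flour + 3·y_oven time = 23, 6·y_flour + 1·y_oven time = 17.
This yields shadow prices y_flour = 2, y_oven time = 5.
Shadow price of flour = 2.

2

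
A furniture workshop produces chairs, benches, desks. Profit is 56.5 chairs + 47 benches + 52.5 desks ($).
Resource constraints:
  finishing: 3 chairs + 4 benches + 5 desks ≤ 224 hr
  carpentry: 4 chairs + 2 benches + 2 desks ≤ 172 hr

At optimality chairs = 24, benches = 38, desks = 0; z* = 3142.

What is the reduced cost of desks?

At the optimum: finishing uses 224 of 224 (binding); carpentry uses 172 of 172 (binding).
The binding rows give the dual system: 3·y_finishing + 4·y_carpentry = 56.5 and 4·y_finishing + 2·y_carpentry = 47.
This yields shadow prices y_finishing = 7.5, y_carpentry = 8.5.
Reduced cost of desks: c₃ − yᵀa₃ = 52.5 − (7.5·5 + 8.5·2) = 52.5 − 54.5 = -2.

-2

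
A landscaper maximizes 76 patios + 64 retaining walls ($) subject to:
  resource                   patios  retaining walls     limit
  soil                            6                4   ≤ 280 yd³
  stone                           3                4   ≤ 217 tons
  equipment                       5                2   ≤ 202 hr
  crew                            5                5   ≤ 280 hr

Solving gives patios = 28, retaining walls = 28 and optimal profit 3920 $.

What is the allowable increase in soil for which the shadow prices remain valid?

Binding constraints: soil, crew. The basis is B = [[6,4],[5,5]] with det 10.
Per unit increase in soil, x* moves by d = (0.5, -0.5).
The basis stays optimal until equipment becomes binding; allowable increase = 4 yd³.

4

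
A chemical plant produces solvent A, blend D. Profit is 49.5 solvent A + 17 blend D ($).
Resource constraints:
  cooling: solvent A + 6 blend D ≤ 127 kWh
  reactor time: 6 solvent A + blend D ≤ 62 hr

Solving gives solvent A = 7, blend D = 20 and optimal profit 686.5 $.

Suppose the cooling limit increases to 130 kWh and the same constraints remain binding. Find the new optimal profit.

At the optimum: cooling uses 127 of 127 (binding); reactor time uses 62 of 62 (binding).
Dual feasibility on the basic columns requires 1·y_cooling + 6·y_reactor time = 49.5, 6·y_cooling + 1·y_reactor time = 17.
Solving: y_cooling = 1.5, y_reactor time = 8.
Δz = y_cooling·Δb = 1.5 × (3) = 4.5, so new z* = 686.5 + 4.5 = 691.

691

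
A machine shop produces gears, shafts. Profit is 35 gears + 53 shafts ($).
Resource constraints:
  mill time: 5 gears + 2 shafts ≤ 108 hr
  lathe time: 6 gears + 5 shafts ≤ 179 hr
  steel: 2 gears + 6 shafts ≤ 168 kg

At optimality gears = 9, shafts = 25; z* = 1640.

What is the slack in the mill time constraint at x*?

mill time used = 5·9 + 2·25 = 95; slack = 108 − 95 = 13.

13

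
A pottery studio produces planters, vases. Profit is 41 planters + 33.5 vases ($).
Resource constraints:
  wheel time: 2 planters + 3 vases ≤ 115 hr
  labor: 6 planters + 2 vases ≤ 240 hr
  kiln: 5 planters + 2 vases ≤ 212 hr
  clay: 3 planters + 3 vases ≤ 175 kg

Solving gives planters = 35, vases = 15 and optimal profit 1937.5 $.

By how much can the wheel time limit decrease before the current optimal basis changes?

Binding constraints: wheel time, labor. The basis is B = [[2,3],[6,2]] with det -14.
Per unit decrease in wheel time, x* moves by d = (0.1429, -0.4286).
The basis stays optimal until vases reaches 0; allowable decrease = 35 hr.

35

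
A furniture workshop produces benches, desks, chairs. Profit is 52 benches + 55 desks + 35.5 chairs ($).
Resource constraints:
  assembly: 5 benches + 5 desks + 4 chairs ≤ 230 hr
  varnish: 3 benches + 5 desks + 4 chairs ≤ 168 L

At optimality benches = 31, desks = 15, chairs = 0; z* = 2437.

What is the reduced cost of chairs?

Both assembly and varnish are binding at x*.
The binding rows give the dual system: 5·y_assembly + 3·y_varnish = 52 and 5·y_assembly + 5·y_varnish = 55.
→ y_assembly = 9.5 and y_varnish = 1.5.
Reduced cost of chairs: c₃ − yᵀa₃ = 35.5 − (9.5·4 + 1.5·4) = 35.5 − 44 = -8.5.

-8.5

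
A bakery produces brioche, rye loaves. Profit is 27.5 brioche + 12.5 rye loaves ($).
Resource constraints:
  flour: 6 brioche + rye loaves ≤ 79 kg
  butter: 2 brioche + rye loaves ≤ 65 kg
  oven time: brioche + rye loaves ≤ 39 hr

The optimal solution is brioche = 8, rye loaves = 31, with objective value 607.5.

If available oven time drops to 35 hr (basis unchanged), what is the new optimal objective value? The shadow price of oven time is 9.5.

Δb = -4, so new z* = 607.5 + (9.5)·(-4) = 607.5 − 38 = 569.5.

569.5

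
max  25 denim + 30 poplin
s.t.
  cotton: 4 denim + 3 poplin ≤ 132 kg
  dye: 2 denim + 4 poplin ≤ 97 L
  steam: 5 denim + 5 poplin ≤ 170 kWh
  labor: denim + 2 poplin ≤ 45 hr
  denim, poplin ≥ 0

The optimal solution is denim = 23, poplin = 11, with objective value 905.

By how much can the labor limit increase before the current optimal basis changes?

Binding constraints: steam, labor. The basis is B = [[5,5],[1,2]] with det 5.
Per unit increase in labor, x* moves by d = (-1, 1).
The basis stays optimal until dye becomes binding; allowable increase = 3.5 hr.

3.5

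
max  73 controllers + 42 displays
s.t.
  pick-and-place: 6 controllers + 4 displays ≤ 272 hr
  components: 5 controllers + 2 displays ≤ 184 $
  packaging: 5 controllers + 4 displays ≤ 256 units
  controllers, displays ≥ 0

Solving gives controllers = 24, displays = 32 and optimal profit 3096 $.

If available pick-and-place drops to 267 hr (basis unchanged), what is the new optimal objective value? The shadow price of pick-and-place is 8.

Δb = -5, so new z* = 3096 + (8)·(-5) = 3096 − 40 = 3056.

3056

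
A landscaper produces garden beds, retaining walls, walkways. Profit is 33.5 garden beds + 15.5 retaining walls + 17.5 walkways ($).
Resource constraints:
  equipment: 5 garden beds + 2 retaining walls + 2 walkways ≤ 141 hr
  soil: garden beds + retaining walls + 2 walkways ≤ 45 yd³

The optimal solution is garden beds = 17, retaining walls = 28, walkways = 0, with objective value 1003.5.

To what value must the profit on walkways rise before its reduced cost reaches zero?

Check each constraint at x*: equipment 141/141 (tight); soil 45/45 (tight).
The binding rows give the dual system: 5·y_equipment + 1·y_soil = 33.5 and 2·y_equipment + 1·y_soil = 15.5.
This yields shadow prices y_equipment = 6, y_soil = 3.5.
walkways enters the basis when its profit ≥ yᵀa₃ = 6·2 + 3.5·2 = 19.

19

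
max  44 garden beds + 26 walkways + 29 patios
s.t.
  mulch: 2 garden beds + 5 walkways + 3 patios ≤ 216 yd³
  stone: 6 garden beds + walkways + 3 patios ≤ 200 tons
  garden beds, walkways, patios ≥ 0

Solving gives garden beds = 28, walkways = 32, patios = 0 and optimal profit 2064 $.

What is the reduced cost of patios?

Both mulch and stone are binding at x*.
Dual feasibility on the basic columns requires 2·y_mulch + 6·y_stone = 44, 5·y_mulch + 1·y_stone = 26.
This yields shadow prices y_mulch = 4, y_stone = 6.
Reduced cost of patios: c₃ − yᵀa₃ = 29 − (4·3 + 6·3) = 29 − 30 = -1.

-1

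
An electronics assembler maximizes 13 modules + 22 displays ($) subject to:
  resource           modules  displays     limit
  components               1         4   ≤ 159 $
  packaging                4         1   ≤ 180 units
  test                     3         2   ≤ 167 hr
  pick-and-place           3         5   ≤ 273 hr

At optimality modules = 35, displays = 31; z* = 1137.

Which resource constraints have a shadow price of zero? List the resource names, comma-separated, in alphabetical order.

packaging, pick-and-place

components: 159/159 (binding)
packaging: 171/180 (slack 9)
test: 167/167 (binding)
pick-and-place: 260/273 (slack 13)
By complementary slackness, a constraint with positive slack has shadow price 0 → packaging, pick-and-place.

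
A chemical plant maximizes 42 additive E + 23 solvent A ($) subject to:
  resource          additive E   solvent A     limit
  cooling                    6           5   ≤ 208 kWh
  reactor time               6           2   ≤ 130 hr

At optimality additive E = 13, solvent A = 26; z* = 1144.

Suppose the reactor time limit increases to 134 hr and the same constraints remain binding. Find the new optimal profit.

At the optimum: cooling uses 208 of 208 (binding); reactor time uses 130 of 130 (binding).
From A_Bᵀ y = c: 6·y_cooling + 6·y_reactor time = 42; 5·y_cooling + 2·y_reactor time = 23.
This yields shadow prices y_cooling = 3, y_reactor time = 4.
Δz = y_reactor time·Δb = 4 × (4) = 16, so new z* = 1144 + 16 = 1160.

1160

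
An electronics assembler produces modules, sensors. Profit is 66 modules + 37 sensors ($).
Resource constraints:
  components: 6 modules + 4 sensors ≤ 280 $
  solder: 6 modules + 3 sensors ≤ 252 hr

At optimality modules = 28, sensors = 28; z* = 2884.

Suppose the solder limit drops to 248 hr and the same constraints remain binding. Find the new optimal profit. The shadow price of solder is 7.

Δb = -4, so new z* = 2884 + (7)·(-4) = 2884 − 28 = 2856.

2856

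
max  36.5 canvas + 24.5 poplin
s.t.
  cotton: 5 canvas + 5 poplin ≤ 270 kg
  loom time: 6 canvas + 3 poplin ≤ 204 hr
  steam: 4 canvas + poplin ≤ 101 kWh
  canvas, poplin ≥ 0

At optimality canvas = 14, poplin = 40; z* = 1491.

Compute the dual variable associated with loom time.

4

Binding: cotton and loom time. Non-binding: steam (5 unused).
By complementary slackness, y = 0 for the non-binding constraint.
From A_Bᵀ y = c: 5·y_cotton + 6·y_loom time = 36.5; 5·y_cotton + 3·y_loom time = 24.5.
This yields shadow prices y_cotton = 2.5, y_loom time = 4.
Shadow price of loom time = 4.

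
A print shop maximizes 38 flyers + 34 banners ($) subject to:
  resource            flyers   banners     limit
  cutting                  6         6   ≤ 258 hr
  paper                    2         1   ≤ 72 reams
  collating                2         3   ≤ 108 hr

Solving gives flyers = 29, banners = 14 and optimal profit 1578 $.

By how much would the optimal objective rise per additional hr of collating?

0

Binding: cutting and paper. Non-binding: collating (8 unused).
Since collating is not tight, its dual is 0.
Dual feasibility on the basic columns requires 6·y_cutting + 2·y_paper = 38, 6·y_cutting + 1·y_paper = 34.
This yields shadow prices y_cutting = 5, y_paper = 4.
Shadow price of collating = 0.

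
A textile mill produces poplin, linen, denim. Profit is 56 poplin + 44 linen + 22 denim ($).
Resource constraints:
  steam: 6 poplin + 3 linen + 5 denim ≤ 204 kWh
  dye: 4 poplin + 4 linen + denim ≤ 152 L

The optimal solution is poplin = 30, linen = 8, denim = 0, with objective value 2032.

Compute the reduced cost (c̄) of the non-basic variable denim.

-6

Both steam and dye are binding at x*.
Dual feasibility on the basic columns requires 6·y_steam + 4·y_dye = 56, 3·y_steam + 4·y_dye = 44.
This yields shadow prices y_steam = 4, y_dye = 8.
Reduced cost of denim: c₃ − yᵀa₃ = 22 − (4·5 + 8·1) = 22 − 28 = -6.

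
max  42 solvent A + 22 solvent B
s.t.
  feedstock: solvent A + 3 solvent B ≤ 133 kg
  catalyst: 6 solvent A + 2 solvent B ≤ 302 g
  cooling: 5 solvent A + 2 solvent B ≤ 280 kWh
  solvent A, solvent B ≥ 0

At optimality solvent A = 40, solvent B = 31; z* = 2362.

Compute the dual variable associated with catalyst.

At the optimum: feedstock uses 133 of 133 (binding); catalyst uses 302 of 302 (binding); cooling uses 262 of 280 (slack = 18).
By complementary slackness, y = 0 for the non-binding constraint.
The binding rows give the dual system: 1·y_feedstock + 6·y_catalyst = 42 and 3·y_feedstock + 2·y_catalyst = 22.
This yields shadow prices y_feedstock = 3, y_catalyst = 6.5.
Shadow price of catalyst = 6.5.

6.5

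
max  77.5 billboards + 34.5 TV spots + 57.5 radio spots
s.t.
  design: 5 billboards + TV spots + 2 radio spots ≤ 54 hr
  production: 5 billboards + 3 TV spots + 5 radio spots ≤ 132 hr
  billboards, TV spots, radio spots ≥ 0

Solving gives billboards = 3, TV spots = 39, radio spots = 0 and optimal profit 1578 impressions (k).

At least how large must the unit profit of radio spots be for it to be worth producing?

Check each constraint at x*: design 54/54 (tight); production 132/132 (tight).
Dual feasibility on the basic columns requires 5·y_design + 5·y_production = 77.5, 1·y_design + 3·y_production = 34.5.
This yields shadow prices y_design = 6, y_production = 9.5.
radio spots enters the basis when its profit ≥ yᵀa₃ = 6·2 + 9.5·5 = 59.5.

59.5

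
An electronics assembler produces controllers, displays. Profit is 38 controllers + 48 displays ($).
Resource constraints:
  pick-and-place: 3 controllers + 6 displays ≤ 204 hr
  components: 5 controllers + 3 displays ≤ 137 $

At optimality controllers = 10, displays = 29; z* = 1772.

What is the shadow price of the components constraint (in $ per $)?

At the optimum: pick-and-place uses 204 of 204 (binding); components uses 137 of 137 (binding).
The binding rows give the dual system: 3·y_pick-and-place + 5·y_components = 38 and 6·y_pick-and-place + 3·y_components = 48.
Solving: y_pick-and-place = 6, y_components = 4.
Shadow price of components = 4.

4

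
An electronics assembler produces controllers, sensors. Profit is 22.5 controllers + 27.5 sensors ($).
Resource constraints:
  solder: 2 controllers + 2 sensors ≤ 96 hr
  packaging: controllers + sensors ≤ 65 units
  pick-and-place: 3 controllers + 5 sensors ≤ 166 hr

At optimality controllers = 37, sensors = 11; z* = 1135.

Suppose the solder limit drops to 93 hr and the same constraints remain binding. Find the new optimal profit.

At the optimum: solder uses 96 of 96 (binding); packaging uses 48 of 65 (slack = 17); pick-and-place uses 166 of 166 (binding).
By complementary slackness, y = 0 for the non-binding constraint.
Dual feasibility on the basic columns requires 2·y_solder + 3·y_pick-and-place = 22.5, 2·y_solder + 5·y_pick-and-place = 27.5.
Solving: y_solder = 7.5, y_pick-and-place = 2.5.
Δz = y_solder·Δb = 7.5 × (-3) = -22.5, so new z* = 1135 − 22.5 = 1112.5.

1112.5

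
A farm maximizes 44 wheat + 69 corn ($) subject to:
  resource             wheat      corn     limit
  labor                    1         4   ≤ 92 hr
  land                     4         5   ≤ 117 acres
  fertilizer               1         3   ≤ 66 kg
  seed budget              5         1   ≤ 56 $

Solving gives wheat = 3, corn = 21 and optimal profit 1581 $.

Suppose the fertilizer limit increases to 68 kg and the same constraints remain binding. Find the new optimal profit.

Check each constraint at x*: labor 87/92 (slack 5); land 117/117 (tight); fertilizer 66/66 (tight); seed budget 36/56 (slack 20).
By complementary slackness, y = 0 for the non-binding constraints.
From A_Bᵀ y = c: 4·y_land + 1·y_fertilizer = 44; 5·y_land + 3·y_fertilizer = 69.
→ y_land = 9 and y_fertilizer = 8.
Δz = y_fertilizer·Δb = 8 × (2) = 16, so new z* = 1581 + 16 = 1597.

1597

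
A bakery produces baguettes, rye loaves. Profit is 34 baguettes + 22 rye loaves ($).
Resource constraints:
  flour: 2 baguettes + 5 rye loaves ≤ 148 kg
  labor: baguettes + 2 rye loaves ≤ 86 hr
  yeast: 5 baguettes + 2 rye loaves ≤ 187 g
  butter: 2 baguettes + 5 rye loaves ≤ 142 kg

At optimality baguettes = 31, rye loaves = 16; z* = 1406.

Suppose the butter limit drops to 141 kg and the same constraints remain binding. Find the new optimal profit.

Check each constraint at x*: flour 142/148 (slack 6); labor 63/86 (slack 23); yeast 187/187 (tight); butter 142/142 (tight).
Since flour, labor are not tight, their duals are 0.
The binding rows give the dual system: 5·y_yeast + 2·y_butter = 34 and 2·y_yeast + 5·y_butter = 22.
This yields shadow prices y_yeast = 6, y_butter = 2.
Δz = y_butter·Δb = 2 × (-1) = -2, so new z* = 1406 − 2 = 1404.

1404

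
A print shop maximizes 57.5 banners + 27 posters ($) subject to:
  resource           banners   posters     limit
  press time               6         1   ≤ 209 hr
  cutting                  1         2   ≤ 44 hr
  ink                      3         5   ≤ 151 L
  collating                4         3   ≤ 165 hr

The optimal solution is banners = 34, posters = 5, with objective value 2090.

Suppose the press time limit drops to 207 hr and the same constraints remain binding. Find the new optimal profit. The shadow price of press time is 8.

Δb = -2, so new z* = 2090 + (8)·(-2) = 2090 − 16 = 2074.

2074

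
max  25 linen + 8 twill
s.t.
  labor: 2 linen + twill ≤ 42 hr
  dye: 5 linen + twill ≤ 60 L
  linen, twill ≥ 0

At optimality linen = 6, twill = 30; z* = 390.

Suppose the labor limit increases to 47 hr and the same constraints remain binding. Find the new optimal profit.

415

At the optimum: labor uses 42 of 42 (binding); dye uses 60 of 60 (binding).
From A_Bᵀ y = c: 2·y_labor + 5·y_dye = 25; 1·y_labor + 1·y_dye = 8.
→ y_labor = 5 and y_dye = 3.
Δz = y_labor·Δb = 5 × (5) = 25, so new z* = 390 + 25 = 415.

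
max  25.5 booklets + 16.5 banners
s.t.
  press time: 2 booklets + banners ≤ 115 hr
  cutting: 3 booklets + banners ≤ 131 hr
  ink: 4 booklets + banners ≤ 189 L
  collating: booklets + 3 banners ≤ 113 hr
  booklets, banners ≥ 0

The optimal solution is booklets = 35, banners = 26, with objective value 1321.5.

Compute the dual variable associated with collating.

At the optimum: press time uses 96 of 115 (slack = 19); cutting uses 131 of 131 (binding); ink uses 166 of 189 (slack = 23); collating uses 113 of 113 (binding).
Since press time, ink are not tight, their duals are 0.
The binding rows give the dual system: 3·y_cutting + 1·y_collating = 25.5 and 1·y_cutting + 3·y_collating = 16.5.
Solving: y_cutting = 7.5, y_collating = 3.
Shadow price of collating = 3.

3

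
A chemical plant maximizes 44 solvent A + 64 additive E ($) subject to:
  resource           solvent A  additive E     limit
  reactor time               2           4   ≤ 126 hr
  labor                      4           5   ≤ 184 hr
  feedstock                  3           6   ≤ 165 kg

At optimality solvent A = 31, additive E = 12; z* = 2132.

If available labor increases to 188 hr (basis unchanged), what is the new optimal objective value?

2164

Binding: labor and feedstock. Non-binding: reactor time (16 unused).
Since reactor time is not tight, its dual is 0.
From A_Bᵀ y = c: 4·y_labor + 3·y_feedstock = 44; 5·y_labor + 6·y_feedstock = 64.
This yields shadow prices y_labor = 8, y_feedstock = 4.
Δz = y_labor·Δb = 8 × (4) = 32, so new z* = 2132 + 32 = 2164.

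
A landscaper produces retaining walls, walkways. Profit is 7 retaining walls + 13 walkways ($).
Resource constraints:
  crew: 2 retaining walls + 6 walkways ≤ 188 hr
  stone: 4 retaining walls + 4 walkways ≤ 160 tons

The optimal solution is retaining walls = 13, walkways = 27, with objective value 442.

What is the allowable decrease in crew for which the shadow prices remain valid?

108

Binding constraints: crew, stone. The basis is B = [[2,6],[4,4]] with det -16.
Per unit decrease in crew, x* moves by d = (0.25, -0.25).
The basis stays optimal until walkways reaches 0; allowable decrease = 108 hr.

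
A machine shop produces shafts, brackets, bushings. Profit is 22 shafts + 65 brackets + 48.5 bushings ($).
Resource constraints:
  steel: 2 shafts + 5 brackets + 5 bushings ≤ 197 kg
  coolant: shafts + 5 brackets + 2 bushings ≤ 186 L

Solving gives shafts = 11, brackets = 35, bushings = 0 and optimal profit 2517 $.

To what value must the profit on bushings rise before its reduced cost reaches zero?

Check each constraint at x*: steel 197/197 (tight); coolant 186/186 (tight).
The binding rows give the dual system: 2·y_steel + 1·y_coolant = 22 and 5·y_steel + 5·y_coolant = 65.
→ y_steel = 9 and y_coolant = 4.
bushings enters the basis when its profit ≥ yᵀa₃ = 9·5 + 4·2 = 53.

53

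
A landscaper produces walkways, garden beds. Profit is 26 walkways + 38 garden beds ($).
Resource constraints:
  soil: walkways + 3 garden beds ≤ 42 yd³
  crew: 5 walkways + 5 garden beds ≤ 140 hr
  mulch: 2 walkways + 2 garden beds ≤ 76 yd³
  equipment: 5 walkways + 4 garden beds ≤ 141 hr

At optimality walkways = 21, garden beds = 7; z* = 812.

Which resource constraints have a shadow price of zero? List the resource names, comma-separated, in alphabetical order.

soil: 42/42 (binding)
crew: 140/140 (binding)
mulch: 56/76 (slack 20)
equipment: 133/141 (slack 8)
By complementary slackness, a constraint with positive slack has shadow price 0 → equipment, mulch.

equipment, mulch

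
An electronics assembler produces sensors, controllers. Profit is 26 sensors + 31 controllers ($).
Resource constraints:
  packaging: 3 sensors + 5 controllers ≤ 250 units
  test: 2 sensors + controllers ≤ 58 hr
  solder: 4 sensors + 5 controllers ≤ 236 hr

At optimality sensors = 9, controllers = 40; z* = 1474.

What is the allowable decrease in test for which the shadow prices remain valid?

10.8

Binding constraints: test, solder. The basis is B = [[2,1],[4,5]] with det 6.
Per unit decrease in test, x* moves by d = (-0.8333, 0.6667).
The basis stays optimal until sensors reaches 0; allowable decrease = 10.8 hr.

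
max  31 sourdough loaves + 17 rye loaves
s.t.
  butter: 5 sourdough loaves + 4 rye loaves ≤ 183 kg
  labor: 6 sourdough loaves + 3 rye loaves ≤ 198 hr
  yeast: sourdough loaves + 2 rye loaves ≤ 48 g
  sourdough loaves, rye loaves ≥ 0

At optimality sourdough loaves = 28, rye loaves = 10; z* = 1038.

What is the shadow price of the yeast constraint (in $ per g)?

At the optimum: butter uses 180 of 183 (slack = 3); labor uses 198 of 198 (binding); yeast uses 48 of 48 (binding).
Slack constraints have shadow price 0 (complementary slackness).
From A_Bᵀ y = c: 6·y_labor + 1·y_yeast = 31; 3·y_labor + 2·y_yeast = 17.
This yields shadow prices y_labor = 5, y_yeast = 1.
Shadow price of yeast = 1.

1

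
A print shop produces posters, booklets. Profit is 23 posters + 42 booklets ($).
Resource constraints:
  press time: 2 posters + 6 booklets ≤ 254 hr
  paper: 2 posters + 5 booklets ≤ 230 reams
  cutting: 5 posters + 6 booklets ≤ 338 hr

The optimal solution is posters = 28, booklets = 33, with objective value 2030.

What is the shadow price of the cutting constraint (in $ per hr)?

3

Check each constraint at x*: press time 254/254 (tight); paper 221/230 (slack 9); cutting 338/338 (tight).
By complementary slackness, y = 0 for the non-binding constraint.
From A_Bᵀ y = c: 2·y_press time + 5·y_cutting = 23; 6·y_press time + 6·y_cutting = 42.
Solving: y_press time = 4, y_cutting = 3.
Shadow price of cutting = 3.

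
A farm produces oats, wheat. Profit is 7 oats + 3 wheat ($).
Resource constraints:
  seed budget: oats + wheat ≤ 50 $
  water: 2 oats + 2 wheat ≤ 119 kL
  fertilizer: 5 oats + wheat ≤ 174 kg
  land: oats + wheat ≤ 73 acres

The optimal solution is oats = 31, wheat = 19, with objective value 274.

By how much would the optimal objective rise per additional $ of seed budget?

Binding: seed budget and fertilizer. Non-binding: water (19 unused), land (23 unused).
By complementary slackness, y = 0 for the non-binding constraints.
Dual feasibility on the basic columns requires 1·y_seed budget + 5·y_fertilizer = 7, 1·y_seed budget + 1·y_fertilizer = 3.
This yields shadow prices y_seed budget = 2, y_fertilizer = 1.
Shadow price of seed budget = 2.

2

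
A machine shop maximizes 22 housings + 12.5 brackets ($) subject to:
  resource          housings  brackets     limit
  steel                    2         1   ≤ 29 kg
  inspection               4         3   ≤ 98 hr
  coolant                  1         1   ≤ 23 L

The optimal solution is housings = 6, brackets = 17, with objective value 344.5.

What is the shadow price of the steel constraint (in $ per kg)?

Binding: steel and coolant. Non-binding: inspection (23 unused).
By complementary slackness, y = 0 for the non-binding constraint.
From A_Bᵀ y = c: 2·y_steel + 1·y_coolant = 22; 1·y_steel + 1·y_coolant = 12.5.
→ y_steel = 9.5 and y_coolant = 3.
Shadow price of steel = 9.5.

9.5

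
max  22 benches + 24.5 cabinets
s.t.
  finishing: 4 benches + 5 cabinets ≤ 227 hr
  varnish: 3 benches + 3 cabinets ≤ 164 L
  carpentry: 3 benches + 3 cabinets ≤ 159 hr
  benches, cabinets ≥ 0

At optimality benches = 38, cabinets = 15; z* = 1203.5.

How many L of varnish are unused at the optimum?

varnish used = 3·38 + 3·15 = 159; slack = 164 − 159 = 5.

5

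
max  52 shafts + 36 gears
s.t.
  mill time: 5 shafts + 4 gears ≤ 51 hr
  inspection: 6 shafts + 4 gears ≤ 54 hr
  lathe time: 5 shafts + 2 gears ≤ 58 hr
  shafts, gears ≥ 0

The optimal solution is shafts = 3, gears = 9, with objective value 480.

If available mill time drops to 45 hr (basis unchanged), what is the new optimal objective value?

468

Binding: mill time and inspection. Non-binding: lathe time (25 unused).
By complementary slackness, y = 0 for the non-binding constraint.
From A_Bᵀ y = c: 5·y_mill time + 6·y_inspection = 52; 4·y_mill time + 4·y_inspection = 36.
→ y_mill time = 2 and y_inspection = 7.
Δz = y_mill time·Δb = 2 × (-6) = -12, so new z* = 480 − 12 = 468.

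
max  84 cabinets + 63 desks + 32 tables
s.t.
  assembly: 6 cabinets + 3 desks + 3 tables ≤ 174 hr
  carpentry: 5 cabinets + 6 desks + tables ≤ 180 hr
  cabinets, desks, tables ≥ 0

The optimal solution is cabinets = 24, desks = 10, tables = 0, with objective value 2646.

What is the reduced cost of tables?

At the optimum: assembly uses 174 of 174 (binding); carpentry uses 180 of 180 (binding).
From A_Bᵀ y = c: 6·y_assembly + 5·y_carpentry = 84; 3·y_assembly + 6·y_carpentry = 63.
Solving: y_assembly = 9, y_carpentry = 6.
Reduced cost of tables: c₃ − yᵀa₃ = 32 − (9·3 + 6·1) = 32 − 33 = -1.

-1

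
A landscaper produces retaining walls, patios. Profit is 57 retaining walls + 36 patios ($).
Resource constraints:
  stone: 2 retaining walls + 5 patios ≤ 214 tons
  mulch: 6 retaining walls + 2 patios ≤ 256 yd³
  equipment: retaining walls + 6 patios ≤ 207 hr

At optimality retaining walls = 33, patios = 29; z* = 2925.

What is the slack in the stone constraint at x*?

3

stone used = 2·33 + 5·29 = 211; slack = 214 − 211 = 3.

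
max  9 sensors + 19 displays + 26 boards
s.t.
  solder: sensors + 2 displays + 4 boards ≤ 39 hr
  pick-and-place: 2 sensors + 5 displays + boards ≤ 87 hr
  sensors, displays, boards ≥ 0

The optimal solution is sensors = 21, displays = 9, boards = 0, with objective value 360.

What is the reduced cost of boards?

-3

Both solder and pick-and-place are binding at x*.
Dual feasibility on the basic columns requires 1·y_solder + 2·y_pick-and-place = 9, 2·y_solder + 5·y_pick-and-place = 19.
This yields shadow prices y_solder = 7, y_pick-and-place = 1.
Reduced cost of boards: c₃ − yᵀa₃ = 26 − (7·4 + 1·1) = 26 − 29 = -3.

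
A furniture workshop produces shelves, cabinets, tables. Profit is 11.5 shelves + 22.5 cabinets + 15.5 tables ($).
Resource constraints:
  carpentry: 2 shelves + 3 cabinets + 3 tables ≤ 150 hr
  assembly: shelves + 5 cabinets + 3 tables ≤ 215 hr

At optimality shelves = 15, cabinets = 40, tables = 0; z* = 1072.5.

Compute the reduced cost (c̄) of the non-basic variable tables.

At the optimum: carpentry uses 150 of 150 (binding); assembly uses 215 of 215 (binding).
The binding rows give the dual system: 2·y_carpentry + 1·y_assembly = 11.5 and 3·y_carpentry + 5·y_assembly = 22.5.
This yields shadow prices y_carpentry = 5, y_assembly = 1.5.
Reduced cost of tables: c₃ − yᵀa₃ = 15.5 − (5·3 + 1.5·3) = 15.5 − 19.5 = -4.

-4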